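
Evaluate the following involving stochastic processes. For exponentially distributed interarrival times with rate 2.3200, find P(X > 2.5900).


P(X > t) = exp(-lambda * t)
= exp(-2.3200 * 2.5900)
= exp(-6.0088) = 0.0025

0.0025


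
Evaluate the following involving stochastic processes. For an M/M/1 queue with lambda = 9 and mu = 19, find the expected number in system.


rho = 9/19 = 0.4737
L = rho/(1-rho)
= 0.4737/0.5263
= 0.9000

0.9000


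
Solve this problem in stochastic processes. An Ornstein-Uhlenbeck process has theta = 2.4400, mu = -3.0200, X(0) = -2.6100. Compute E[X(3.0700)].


E[X(t)] = mu + (X(0) - mu)*exp(-theta*t)
= -3.0200 + (-2.6100 - -3.0200)*exp(-2.4400*3.0700)
= -3.0200 + 0.4100 * 5.5820e-04
= -3.0198

-3.0198


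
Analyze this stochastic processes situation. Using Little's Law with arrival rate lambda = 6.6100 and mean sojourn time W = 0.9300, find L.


Little's Law: L = lambda * W
= 6.6100 * 0.9300
= 6.1473

6.1473


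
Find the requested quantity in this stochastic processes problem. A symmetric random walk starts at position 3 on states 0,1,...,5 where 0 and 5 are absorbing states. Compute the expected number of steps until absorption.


For symmetric RW on 0,...,N with absorbing barriers, E(i) = i*(N-i)
E(3) = 3 * 2 = 6

6


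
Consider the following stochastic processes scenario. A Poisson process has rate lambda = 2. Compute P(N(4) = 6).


P(N(t)=k) = (lambda*t)^k * exp(-lambda*t) / k!
lambda*t = 8
= 8^6 * exp(-8) / 6!
= 262144 * 3.3546e-04 / 720
= 0.1221

0.1221


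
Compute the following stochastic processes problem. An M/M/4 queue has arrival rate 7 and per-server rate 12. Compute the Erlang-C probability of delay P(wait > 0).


a = lambda/mu = 0.5833
rho = a/c = 0.1458
Erlang-C formula applied:
C(c,a) = 0.0032

0.0032


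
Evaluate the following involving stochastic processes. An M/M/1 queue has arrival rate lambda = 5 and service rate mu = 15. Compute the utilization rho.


rho = lambda/mu
= 5/15
= 0.3333

0.3333


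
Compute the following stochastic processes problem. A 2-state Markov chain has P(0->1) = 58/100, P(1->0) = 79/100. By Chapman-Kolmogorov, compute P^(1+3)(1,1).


P^4 = P^1 * P^3
Computing via matrix multiplication of the transition matrix.
Entry (1,1) of P^4 = 0.4342

0.4342


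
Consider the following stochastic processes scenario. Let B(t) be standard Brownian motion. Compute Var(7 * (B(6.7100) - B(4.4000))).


Var(alpha*(B(t)-B(s))) = alpha^2 * (t-s)
= 7^2 * (6.7100 - 4.4000)
= 49 * 2.3100
= 113.1900

113.1900


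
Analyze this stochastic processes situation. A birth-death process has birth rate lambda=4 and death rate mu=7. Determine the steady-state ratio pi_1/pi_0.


For birth-death process, pi_n/pi_0 = (lambda/mu)^n
= (4/7)^1
= 0.5714

0.5714


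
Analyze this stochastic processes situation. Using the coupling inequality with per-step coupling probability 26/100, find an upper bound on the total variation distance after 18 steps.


TV distance bound <= (1-delta)^n
= (1 - 0.2600)^18
= 0.7400^18
= 0.0044

0.0044


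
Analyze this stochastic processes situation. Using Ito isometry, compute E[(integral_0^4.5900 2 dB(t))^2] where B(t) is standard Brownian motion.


By Ito isometry: E[(int f dB)^2] = int f^2 dt
= 2^2 * 4.5900
= 4 * 4.5900 = 18.3600

18.3600


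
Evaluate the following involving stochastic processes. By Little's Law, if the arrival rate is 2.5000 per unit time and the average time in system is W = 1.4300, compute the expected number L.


Little's Law: L = lambda * W
= 2.5000 * 1.4300
= 3.5750

3.5750


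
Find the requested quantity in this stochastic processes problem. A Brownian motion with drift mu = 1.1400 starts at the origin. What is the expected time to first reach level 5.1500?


Expected first passage time = a/mu
= 5.1500/1.1400
= 4.5175

4.5175


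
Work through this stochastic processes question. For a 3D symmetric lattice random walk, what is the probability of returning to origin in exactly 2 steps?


P(return in 2 steps) = P(reverse first step) = 1/(2d)
= 1/6
= 0.1667

0.1667


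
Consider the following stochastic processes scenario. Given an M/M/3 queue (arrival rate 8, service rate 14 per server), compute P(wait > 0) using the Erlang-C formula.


a = lambda/mu = 0.5714
rho = a/c = 0.1905
Erlang-C formula applied:
C(c,a) = 0.0217

0.0217


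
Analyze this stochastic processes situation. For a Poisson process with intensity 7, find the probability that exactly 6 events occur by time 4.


P(N(t)=k) = (lambda*t)^k * exp(-lambda*t) / k!
lambda*t = 28
= 28^6 * exp(-28) / 6!
= 481890304 * 6.9144e-13 / 720
= 4.6278e-07

4.6278e-07


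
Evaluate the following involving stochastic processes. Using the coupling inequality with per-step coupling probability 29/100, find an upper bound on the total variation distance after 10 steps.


TV distance bound <= (1-delta)^n
= (1 - 0.2900)^10
= 0.7100^10
= 0.0326

0.0326


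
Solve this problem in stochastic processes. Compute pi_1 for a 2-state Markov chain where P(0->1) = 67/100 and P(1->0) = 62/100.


Stationary distribution: pi_0 = p10/(p01+p10), pi_1 = p01/(p01+p10)
p01 = 0.6700, p10 = 0.6200
pi_1 = 0.5194

0.5194


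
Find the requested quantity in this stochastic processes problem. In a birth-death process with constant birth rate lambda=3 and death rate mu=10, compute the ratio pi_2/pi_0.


For birth-death process, pi_n/pi_0 = (lambda/mu)^n
= (3/10)^2
= 0.0900

0.0900


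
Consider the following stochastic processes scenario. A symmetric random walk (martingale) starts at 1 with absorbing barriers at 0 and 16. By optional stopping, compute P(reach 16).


By optional stopping theorem: E(M at tau) = M(0) = 1
P(hit 16)*16 + P(hit 0)*0 = 1
P(hit 16) = (1 - 0)/(16 - 0) = 1/16 = 0.0625

0.0625


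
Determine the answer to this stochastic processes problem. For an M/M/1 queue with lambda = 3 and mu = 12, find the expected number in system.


rho = 3/12 = 0.2500
L = rho/(1-rho)
= 0.2500/0.7500
= 0.3333

0.3333


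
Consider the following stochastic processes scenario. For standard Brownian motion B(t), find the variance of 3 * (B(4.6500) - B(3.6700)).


Var(alpha*(B(t)-B(s))) = alpha^2 * (t-s)
= 3^2 * (4.6500 - 3.6700)
= 9 * 0.9800
= 8.8200

8.8200


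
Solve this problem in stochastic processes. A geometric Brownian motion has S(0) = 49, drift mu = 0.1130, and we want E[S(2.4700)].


E[S(t)] = S(0) * exp(mu * t)
= 49 * exp(0.1130 * 2.4700)
= 49 * 1.3220
= 64.7757

64.7757


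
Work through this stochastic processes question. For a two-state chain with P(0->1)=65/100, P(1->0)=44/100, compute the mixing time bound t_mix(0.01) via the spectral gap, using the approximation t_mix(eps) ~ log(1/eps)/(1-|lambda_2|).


lambda_2 = |1 - p01 - p10| = |1 - 0.6500 - 0.4400| = 0.0900
t_mix ~ log(1/eps)/(1 - |lambda_2|)
= log(100)/(1 - 0.0900) = 4.6052/0.9100
= 5.0606

5.0606


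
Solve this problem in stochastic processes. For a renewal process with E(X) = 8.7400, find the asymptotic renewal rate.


Long-run renewal rate = 1/E(X)
= 1/8.7400
= 0.1144

0.1144


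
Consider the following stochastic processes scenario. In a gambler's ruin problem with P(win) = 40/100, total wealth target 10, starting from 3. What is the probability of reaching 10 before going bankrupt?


Gambler's ruin formula:
r = q/p = 0.6000/0.4000 = 1.5000
P(win) = (1 - r^i)/(1 - r^N)
= (1 - 1.5000^3)/(1 - 1.5000^10)
= 0.0419

0.0419


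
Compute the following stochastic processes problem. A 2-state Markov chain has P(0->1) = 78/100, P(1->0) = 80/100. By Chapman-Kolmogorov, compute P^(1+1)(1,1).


P^2 = P^1 * P^1
Computing via matrix multiplication of the transition matrix.
Entry (1,1) of P^2 = 0.6640

0.6640


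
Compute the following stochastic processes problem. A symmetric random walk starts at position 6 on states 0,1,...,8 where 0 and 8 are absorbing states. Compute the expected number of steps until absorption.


For symmetric RW on 0,...,N with absorbing barriers, E(i) = i*(N-i)
E(6) = 6 * 2 = 12

12


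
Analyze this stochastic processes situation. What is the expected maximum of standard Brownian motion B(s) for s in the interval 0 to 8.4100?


E(max B(s)) = sqrt(2t/pi)
= sqrt(2*8.4100/pi)
= sqrt(5.3540)
= 2.3139

2.3139


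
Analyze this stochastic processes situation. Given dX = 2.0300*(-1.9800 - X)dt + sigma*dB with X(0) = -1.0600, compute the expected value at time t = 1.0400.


E[X(t)] = mu + (X(0) - mu)*exp(-theta*t)
= -1.9800 + (-1.0600 - -1.9800)*exp(-2.0300*1.0400)
= -1.9800 + 0.9200 * 0.1211
= -1.8686

-1.8686


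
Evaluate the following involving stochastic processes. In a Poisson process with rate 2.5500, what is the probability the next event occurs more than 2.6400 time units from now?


P(X > t) = exp(-lambda * t)
= exp(-2.5500 * 2.6400)
= exp(-6.7320) = 0.0012

0.0012


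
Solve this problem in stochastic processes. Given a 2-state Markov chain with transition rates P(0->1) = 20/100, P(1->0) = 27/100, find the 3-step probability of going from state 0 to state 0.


Computing P^3 by matrix multiplication.
P = [[0.8000, 0.2000], [0.2700, 0.7300]]
After raising P to the power 3:
P^3(0,0) = 0.6378

0.6378


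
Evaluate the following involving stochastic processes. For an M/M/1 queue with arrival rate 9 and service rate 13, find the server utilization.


rho = lambda/mu
= 9/13
= 0.6923

0.6923


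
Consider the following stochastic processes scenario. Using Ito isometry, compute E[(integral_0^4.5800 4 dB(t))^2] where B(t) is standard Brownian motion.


By Ito isometry: E[(int f dB)^2] = int f^2 dt
= 4^2 * 4.5800
= 16 * 4.5800 = 73.2800

73.2800


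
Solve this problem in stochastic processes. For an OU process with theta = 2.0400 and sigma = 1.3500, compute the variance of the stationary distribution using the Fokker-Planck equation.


Stationary variance = sigma^2 / (2*theta)
= 1.3500^2 / (2*2.0400)
= 1.8225 / 4.0800
= 0.4467

0.4467


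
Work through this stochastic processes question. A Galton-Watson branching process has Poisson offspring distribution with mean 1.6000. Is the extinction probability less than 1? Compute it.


Since mu = 1.6000 > 1, extinction prob q < 1.
Solve s = exp(mu*(s-1)) iteratively.
q = 0.3580

0.3580


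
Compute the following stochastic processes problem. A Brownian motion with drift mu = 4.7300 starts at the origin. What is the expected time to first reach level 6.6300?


Expected first passage time = a/mu
= 6.6300/4.7300
= 1.4017

1.4017


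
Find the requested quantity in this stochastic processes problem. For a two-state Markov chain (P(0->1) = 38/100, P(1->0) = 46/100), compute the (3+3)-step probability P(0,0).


P^6 = P^3 * P^3
Computing via matrix multiplication of the transition matrix.
Entry (0,0) of P^6 = 0.5476

0.5476


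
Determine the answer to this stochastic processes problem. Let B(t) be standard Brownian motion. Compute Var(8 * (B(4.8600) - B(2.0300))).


Var(alpha*(B(t)-B(s))) = alpha^2 * (t-s)
= 8^2 * (4.8600 - 2.0300)
= 64 * 2.8300
= 181.1200

181.1200


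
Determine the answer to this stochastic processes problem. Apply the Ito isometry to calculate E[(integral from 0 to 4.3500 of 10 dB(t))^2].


By Ito isometry: E[(int f dB)^2] = int f^2 dt
= 10^2 * 4.3500
= 100 * 4.3500 = 435.0000

435.0000


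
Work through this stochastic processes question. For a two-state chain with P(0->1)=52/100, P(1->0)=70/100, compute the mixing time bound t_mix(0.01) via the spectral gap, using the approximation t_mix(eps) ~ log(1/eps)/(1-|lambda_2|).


lambda_2 = |1 - p01 - p10| = |1 - 0.5200 - 0.7000| = 0.2200
t_mix ~ log(1/eps)/(1 - |lambda_2|)
= log(100)/(1 - 0.2200) = 4.6052/0.7800
= 5.9041

5.9041


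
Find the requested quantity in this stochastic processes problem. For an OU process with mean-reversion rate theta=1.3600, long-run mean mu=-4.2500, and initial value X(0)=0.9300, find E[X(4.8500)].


E[X(t)] = mu + (X(0) - mu)*exp(-theta*t)
= -4.2500 + (0.9300 - -4.2500)*exp(-1.3600*4.8500)
= -4.2500 + 5.1800 * 0.0014
= -4.2429

-4.2429


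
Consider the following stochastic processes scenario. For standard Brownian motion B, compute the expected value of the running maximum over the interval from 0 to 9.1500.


E(max B(s)) = sqrt(2t/pi)
= sqrt(2*9.1500/pi)
= sqrt(5.8251)
= 2.4135

2.4135


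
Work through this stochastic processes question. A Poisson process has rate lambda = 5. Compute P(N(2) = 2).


P(N(t)=k) = (lambda*t)^k * exp(-lambda*t) / k!
lambda*t = 10
= 10^2 * exp(-10) / 2!
= 100 * 4.5400e-05 / 2
= 0.0023

0.0023


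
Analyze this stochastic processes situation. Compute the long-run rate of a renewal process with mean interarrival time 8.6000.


Long-run renewal rate = 1/E(X)
= 1/8.6000
= 0.1163

0.1163


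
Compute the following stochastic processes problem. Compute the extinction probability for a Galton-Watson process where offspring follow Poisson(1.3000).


Since mu = 1.3000 > 1, extinction prob q < 1.
Solve s = exp(mu*(s-1)) iteratively.
q = 0.5770

0.5770


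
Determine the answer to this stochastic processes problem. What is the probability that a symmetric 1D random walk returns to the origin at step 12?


P(S(12) = 0) = C(12,6) / 4^6
= 924 / 4096
= 0.2256

0.2256


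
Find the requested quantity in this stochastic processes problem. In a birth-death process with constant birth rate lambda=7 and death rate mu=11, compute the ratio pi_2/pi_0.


For birth-death process, pi_n/pi_0 = (lambda/mu)^n
= (7/11)^2
= 0.4050

0.4050


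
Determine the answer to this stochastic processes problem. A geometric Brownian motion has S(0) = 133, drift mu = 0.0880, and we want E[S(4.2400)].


E[S(t)] = S(0) * exp(mu * t)
= 133 * exp(0.0880 * 4.2400)
= 133 * 1.4523
= 193.1504

193.1504


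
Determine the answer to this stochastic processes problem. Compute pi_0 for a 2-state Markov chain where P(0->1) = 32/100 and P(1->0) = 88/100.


Stationary distribution: pi_0 = p10/(p01+p10), pi_1 = p01/(p01+p10)
p01 = 0.3200, p10 = 0.8800
pi_0 = 0.7333

0.7333


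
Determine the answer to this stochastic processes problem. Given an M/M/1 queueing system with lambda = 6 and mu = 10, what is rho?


rho = lambda/mu
= 6/10
= 0.6000

0.6000


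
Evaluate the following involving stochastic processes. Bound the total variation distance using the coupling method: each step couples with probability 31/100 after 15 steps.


TV distance bound <= (1-delta)^n
= (1 - 0.3100)^15
= 0.6900^15
= 0.0038

0.0038


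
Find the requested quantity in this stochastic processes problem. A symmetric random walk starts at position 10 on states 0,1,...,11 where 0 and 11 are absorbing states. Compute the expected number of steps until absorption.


For symmetric RW on 0,...,N with absorbing barriers, E(i) = i*(N-i)
E(10) = 10 * 1 = 10

10


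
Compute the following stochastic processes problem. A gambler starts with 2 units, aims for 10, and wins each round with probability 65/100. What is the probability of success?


Gambler's ruin formula:
r = q/p = 0.3500/0.6500 = 0.5385
P(win) = (1 - r^i)/(1 - r^N)
= (1 - 0.5385^2)/(1 - 0.5385^10)
= 0.7115

0.7115


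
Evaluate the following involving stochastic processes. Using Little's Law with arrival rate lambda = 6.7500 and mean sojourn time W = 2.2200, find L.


Little's Law: L = lambda * W
= 6.7500 * 2.2200
= 14.9850

14.9850


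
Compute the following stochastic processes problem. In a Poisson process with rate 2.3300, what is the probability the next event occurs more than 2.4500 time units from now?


P(X > t) = exp(-lambda * t)
= exp(-2.3300 * 2.4500)
= exp(-5.7085) = 0.0033

0.0033


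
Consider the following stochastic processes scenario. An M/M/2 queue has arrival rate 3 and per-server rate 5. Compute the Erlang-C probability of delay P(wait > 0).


a = lambda/mu = 0.6000
rho = a/c = 0.3000
Erlang-C formula applied:
C(c,a) = 0.1385

0.1385


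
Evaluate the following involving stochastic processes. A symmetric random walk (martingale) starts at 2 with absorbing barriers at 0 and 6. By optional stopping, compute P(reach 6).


By optional stopping theorem: E(M at tau) = M(0) = 2
P(hit 6)*6 + P(hit 0)*0 = 2
P(hit 6) = (2 - 0)/(6 - 0) = 1/3 = 0.3333

0.3333


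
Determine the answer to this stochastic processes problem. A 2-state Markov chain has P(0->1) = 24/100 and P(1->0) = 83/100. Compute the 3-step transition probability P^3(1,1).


Computing P^3 by matrix multiplication.
P = [[0.7600, 0.2400], [0.8300, 0.1700]]
After raising P to the power 3:
P^3(1,1) = 0.2240

0.2240


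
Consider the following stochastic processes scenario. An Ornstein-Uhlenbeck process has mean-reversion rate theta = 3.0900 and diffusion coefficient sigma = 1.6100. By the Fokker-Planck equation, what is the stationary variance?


Stationary variance = sigma^2 / (2*theta)
= 1.6100^2 / (2*3.0900)
= 2.5921 / 6.1800
= 0.4194

0.4194


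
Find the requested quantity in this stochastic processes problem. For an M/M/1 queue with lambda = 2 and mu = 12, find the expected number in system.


rho = 2/12 = 0.1667
L = rho/(1-rho)
= 0.1667/0.8333
= 0.2000

0.2000


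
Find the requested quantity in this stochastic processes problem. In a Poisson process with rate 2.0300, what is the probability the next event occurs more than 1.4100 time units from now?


P(X > t) = exp(-lambda * t)
= exp(-2.0300 * 1.4100)
= exp(-2.8623) = 0.0571

0.0571


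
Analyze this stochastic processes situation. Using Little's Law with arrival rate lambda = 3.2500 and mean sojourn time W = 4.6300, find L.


Little's Law: L = lambda * W
= 3.2500 * 4.6300
= 15.0475

15.0475


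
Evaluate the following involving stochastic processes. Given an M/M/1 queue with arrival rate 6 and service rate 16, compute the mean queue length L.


rho = 6/16 = 0.3750
L = rho/(1-rho)
= 0.3750/0.6250
= 0.6000

0.6000


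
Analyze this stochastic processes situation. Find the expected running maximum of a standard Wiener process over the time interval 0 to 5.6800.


E(max B(s)) = sqrt(2t/pi)
= sqrt(2*5.6800/pi)
= sqrt(3.6160)
= 1.9016

1.9016


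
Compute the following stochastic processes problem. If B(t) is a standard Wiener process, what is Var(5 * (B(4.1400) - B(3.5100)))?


Var(alpha*(B(t)-B(s))) = alpha^2 * (t-s)
= 5^2 * (4.1400 - 3.5100)
= 25 * 0.6300
= 15.7500

15.7500


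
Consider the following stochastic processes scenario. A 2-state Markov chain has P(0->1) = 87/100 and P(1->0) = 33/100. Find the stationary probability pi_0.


Stationary distribution: pi_0 = p10/(p01+p10), pi_1 = p01/(p01+p10)
p01 = 0.8700, p10 = 0.3300
pi_0 = 0.2750

0.2750


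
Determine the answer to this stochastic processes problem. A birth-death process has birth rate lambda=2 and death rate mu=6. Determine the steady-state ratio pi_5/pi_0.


For birth-death process, pi_n/pi_0 = (lambda/mu)^n
= (2/6)^5
= 0.0041

0.0041


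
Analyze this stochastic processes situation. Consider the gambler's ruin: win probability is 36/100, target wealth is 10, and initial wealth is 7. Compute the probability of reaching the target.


Gambler's ruin formula:
r = q/p = 0.6400/0.3600 = 1.7778
P(win) = (1 - r^i)/(1 - r^N)
= (1 - 1.7778^7)/(1 - 1.7778^10)
= 0.1754

0.1754


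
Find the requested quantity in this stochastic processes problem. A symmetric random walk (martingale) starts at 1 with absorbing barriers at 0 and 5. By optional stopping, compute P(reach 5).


By optional stopping theorem: E(M at tau) = M(0) = 1
P(hit 5)*5 + P(hit 0)*0 = 1
P(hit 5) = (1 - 0)/(5 - 0) = 1/5 = 0.2000

0.2000


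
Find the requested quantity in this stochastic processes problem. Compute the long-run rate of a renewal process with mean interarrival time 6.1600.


Long-run renewal rate = 1/E(X)
= 1/6.1600
= 0.1623

0.1623


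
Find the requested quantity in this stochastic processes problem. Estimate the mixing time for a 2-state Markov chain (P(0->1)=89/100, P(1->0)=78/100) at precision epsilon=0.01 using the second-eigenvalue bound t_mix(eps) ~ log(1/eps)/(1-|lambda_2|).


lambda_2 = |1 - p01 - p10| = |1 - 0.8900 - 0.7800| = 0.6700
t_mix ~ log(1/eps)/(1 - |lambda_2|)
= log(100)/(1 - 0.6700) = 4.6052/0.3300
= 13.9551

13.9551


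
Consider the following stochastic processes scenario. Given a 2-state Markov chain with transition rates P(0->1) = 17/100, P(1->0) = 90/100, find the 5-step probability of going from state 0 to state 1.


Computing P^5 by matrix multiplication.
P = [[0.8300, 0.1700], [0.9000, 0.1000]]
After raising P to the power 5:
P^5(0,1) = 0.1589

0.1589


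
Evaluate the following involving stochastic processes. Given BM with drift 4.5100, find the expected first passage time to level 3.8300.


Expected first passage time = a/mu
= 3.8300/4.5100
= 0.8492

0.8492


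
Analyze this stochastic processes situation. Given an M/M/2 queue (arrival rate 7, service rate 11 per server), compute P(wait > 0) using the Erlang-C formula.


a = lambda/mu = 0.6364
rho = a/c = 0.3182
Erlang-C formula applied:
C(c,a) = 0.1536

0.1536


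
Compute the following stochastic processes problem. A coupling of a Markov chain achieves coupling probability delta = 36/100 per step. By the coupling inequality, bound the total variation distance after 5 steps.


TV distance bound <= (1-delta)^n
= (1 - 0.3600)^5
= 0.6400^5
= 0.1074

0.1074


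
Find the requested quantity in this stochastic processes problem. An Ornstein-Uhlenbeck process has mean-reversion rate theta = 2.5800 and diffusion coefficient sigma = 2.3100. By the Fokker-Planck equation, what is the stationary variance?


Stationary variance = sigma^2 / (2*theta)
= 2.3100^2 / (2*2.5800)
= 5.3361 / 5.1600
= 1.0341

1.0341


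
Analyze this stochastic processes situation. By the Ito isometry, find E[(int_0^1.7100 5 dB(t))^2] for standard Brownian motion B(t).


By Ito isometry: E[(int f dB)^2] = int f^2 dt
= 5^2 * 1.7100
= 25 * 1.7100 = 42.7500

42.7500


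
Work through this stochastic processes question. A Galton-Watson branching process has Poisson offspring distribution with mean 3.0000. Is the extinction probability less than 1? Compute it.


Since mu = 3.0000 > 1, extinction prob q < 1.
Solve s = exp(mu*(s-1)) iteratively.
q = 0.0595

0.0595


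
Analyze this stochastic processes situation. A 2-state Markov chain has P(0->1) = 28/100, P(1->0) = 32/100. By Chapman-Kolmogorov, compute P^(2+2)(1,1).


P^4 = P^2 * P^2
Computing via matrix multiplication of the transition matrix.
Entry (1,1) of P^4 = 0.4803

0.4803


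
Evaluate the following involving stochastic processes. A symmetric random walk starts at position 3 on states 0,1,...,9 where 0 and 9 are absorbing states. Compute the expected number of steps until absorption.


For symmetric RW on 0,...,N with absorbing barriers, E(i) = i*(N-i)
E(3) = 3 * 6 = 18

18


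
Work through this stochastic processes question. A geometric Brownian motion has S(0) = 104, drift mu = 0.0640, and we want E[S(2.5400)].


E[S(t)] = S(0) * exp(mu * t)
= 104 * exp(0.0640 * 2.5400)
= 104 * 1.1765
= 122.3580

122.3580


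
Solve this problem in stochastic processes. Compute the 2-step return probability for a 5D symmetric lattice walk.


P(return in 2 steps) = P(reverse first step) = 1/(2d)
= 1/10
= 0.1000

0.1000


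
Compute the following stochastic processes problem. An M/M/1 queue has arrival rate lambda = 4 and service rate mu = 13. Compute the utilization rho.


rho = lambda/mu
= 4/13
= 0.3077

0.3077


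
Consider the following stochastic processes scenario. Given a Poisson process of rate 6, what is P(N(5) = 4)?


P(N(t)=k) = (lambda*t)^k * exp(-lambda*t) / k!
lambda*t = 30
= 30^4 * exp(-30) / 4!
= 810000 * 9.3576e-14 / 24
= 3.1582e-09

3.1582e-09


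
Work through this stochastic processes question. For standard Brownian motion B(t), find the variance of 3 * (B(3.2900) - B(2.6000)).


Var(alpha*(B(t)-B(s))) = alpha^2 * (t-s)
= 3^2 * (3.2900 - 2.6000)
= 9 * 0.6900
= 6.2100

6.2100


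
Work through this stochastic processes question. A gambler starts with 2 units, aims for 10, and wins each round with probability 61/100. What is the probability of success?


Gambler's ruin formula:
r = q/p = 0.3900/0.6100 = 0.6393
P(win) = (1 - r^i)/(1 - r^N)
= (1 - 0.6393^2)/(1 - 0.6393^10)
= 0.5981

0.5981


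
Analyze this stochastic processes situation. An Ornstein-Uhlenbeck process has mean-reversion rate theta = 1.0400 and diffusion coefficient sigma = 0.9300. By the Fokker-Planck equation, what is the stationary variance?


Stationary variance = sigma^2 / (2*theta)
= 0.9300^2 / (2*1.0400)
= 0.8649 / 2.0800
= 0.4158

0.4158


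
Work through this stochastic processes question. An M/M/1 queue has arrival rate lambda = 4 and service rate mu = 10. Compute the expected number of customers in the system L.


rho = 4/10 = 0.4000
L = rho/(1-rho)
= 0.4000/0.6000
= 0.6667

0.6667


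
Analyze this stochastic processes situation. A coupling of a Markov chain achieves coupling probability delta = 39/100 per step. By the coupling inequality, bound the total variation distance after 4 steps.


TV distance bound <= (1-delta)^n
= (1 - 0.3900)^4
= 0.6100^4
= 0.1385

0.1385


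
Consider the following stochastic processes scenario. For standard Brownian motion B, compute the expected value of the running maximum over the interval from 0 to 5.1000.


E(max B(s)) = sqrt(2t/pi)
= sqrt(2*5.1000/pi)
= sqrt(3.2468)
= 1.8019

1.8019


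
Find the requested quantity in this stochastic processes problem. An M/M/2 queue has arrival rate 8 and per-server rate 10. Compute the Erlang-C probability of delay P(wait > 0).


a = lambda/mu = 0.8000
rho = a/c = 0.4000
Erlang-C formula applied:
C(c,a) = 0.2286

0.2286


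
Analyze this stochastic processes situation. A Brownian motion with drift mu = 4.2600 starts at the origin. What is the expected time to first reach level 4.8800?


Expected first passage time = a/mu
= 4.8800/4.2600
= 1.1455

1.1455


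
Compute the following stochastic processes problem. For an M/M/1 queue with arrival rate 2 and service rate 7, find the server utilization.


rho = lambda/mu
= 2/7
= 0.2857

0.2857


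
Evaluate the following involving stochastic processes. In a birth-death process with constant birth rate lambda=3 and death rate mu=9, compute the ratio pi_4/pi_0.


For birth-death process, pi_n/pi_0 = (lambda/mu)^n
= (3/9)^4
= 0.0123

0.0123


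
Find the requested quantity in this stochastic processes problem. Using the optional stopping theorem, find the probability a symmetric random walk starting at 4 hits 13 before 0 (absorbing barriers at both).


By optional stopping theorem: E(M at tau) = M(0) = 4
P(hit 13)*13 + P(hit 0)*0 = 4
P(hit 13) = (4 - 0)/(13 - 0) = 4/13 = 0.3077

0.3077


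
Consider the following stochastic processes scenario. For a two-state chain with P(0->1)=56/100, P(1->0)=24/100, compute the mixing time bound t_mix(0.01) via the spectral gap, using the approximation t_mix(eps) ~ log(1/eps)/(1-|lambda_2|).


lambda_2 = |1 - p01 - p10| = |1 - 0.5600 - 0.2400| = 0.2000
t_mix ~ log(1/eps)/(1 - |lambda_2|)
= log(100)/(1 - 0.2000) = 4.6052/0.8000
= 5.7565

5.7565


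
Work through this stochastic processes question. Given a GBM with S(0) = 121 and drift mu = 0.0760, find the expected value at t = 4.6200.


E[S(t)] = S(0) * exp(mu * t)
= 121 * exp(0.0760 * 4.6200)
= 121 * 1.4207
= 171.8996

171.8996


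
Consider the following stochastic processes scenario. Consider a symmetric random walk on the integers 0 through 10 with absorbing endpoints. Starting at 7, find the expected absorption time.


For symmetric RW on 0,...,N with absorbing barriers, E(i) = i*(N-i)
E(7) = 7 * 3 = 21

21


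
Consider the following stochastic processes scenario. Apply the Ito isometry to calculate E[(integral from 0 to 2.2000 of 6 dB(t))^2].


By Ito isometry: E[(int f dB)^2] = int f^2 dt
= 6^2 * 2.2000
= 36 * 2.2000 = 79.2000

79.2000


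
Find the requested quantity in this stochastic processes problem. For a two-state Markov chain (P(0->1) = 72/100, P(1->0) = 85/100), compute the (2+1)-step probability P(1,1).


P^3 = P^2 * P^1
Computing via matrix multiplication of the transition matrix.
Entry (1,1) of P^3 = 0.3583

0.3583


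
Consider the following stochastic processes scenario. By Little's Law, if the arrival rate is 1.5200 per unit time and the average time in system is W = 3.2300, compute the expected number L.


Little's Law: L = lambda * W
= 1.5200 * 3.2300
= 4.9096

4.9096


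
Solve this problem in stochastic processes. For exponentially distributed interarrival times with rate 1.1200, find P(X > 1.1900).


P(X > t) = exp(-lambda * t)
= exp(-1.1200 * 1.1900)
= exp(-1.3328) = 0.2637

0.2637


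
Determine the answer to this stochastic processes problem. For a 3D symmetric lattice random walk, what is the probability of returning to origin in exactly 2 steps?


P(return in 2 steps) = P(reverse first step) = 1/(2d)
= 1/6
= 0.1667

0.1667


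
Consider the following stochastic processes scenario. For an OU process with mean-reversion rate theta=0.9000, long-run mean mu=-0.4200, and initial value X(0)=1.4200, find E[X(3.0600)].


E[X(t)] = mu + (X(0) - mu)*exp(-theta*t)
= -0.4200 + (1.4200 - -0.4200)*exp(-0.9000*3.0600)
= -0.4200 + 1.8400 * 0.0637
= -0.3028

-0.3028


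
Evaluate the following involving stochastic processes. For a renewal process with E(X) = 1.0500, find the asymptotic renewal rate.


Long-run renewal rate = 1/E(X)
= 1/1.0500
= 0.9524

0.9524


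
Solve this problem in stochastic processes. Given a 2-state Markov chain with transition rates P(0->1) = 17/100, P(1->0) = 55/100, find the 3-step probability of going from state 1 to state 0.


Computing P^3 by matrix multiplication.
P = [[0.8300, 0.1700], [0.5500, 0.4500]]
After raising P to the power 3:
P^3(1,0) = 0.7471

0.7471


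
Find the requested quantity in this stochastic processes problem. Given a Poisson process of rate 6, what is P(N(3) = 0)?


P(N(t)=k) = (lambda*t)^k * exp(-lambda*t) / k!
lambda*t = 18
= 18^0 * exp(-18) / 0!
= 1 * 1.5230e-08 / 1
= 1.5230e-08

1.5230e-08


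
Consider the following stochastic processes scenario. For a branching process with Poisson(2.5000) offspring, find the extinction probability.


Since mu = 2.5000 > 1, extinction prob q < 1.
Solve s = exp(mu*(s-1)) iteratively.
q = 0.1074

0.1074


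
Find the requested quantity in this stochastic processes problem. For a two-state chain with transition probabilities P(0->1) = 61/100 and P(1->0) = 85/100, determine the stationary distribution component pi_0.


Stationary distribution: pi_0 = p10/(p01+p10), pi_1 = p01/(p01+p10)
p01 = 0.6100, p10 = 0.8500
pi_0 = 0.5822

0.5822


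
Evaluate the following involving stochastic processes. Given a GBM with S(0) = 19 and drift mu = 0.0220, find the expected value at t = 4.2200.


E[S(t)] = S(0) * exp(mu * t)
= 19 * exp(0.0220 * 4.2200)
= 19 * 1.0973
= 20.8484

20.8484


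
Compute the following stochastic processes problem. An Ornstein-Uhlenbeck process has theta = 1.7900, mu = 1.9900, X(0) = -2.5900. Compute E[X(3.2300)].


E[X(t)] = mu + (X(0) - mu)*exp(-theta*t)
= 1.9900 + (-2.5900 - 1.9900)*exp(-1.7900*3.2300)
= 1.9900 + -4.5800 * 0.0031
= 1.9759

1.9759


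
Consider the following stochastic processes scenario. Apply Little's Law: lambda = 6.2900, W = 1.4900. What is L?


Little's Law: L = lambda * W
= 6.2900 * 1.4900
= 9.3721

9.3721


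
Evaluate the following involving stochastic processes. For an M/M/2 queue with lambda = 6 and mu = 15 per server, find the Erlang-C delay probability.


a = lambda/mu = 0.4000
rho = a/c = 0.2000
Erlang-C formula applied:
C(c,a) = 0.0667

0.0667


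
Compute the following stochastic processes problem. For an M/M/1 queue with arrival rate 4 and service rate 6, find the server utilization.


rho = lambda/mu
= 4/6
= 0.6667

0.6667


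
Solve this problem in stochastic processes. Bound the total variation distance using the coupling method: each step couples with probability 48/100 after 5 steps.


TV distance bound <= (1-delta)^n
= (1 - 0.4800)^5
= 0.5200^5
= 0.0380

0.0380


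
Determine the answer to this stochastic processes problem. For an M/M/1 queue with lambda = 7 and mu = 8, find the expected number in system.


rho = 7/8 = 0.8750
L = rho/(1-rho)
= 0.8750/0.1250
= 7.0000

7.0000


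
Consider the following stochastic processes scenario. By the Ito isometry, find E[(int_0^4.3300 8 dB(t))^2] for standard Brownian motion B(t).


By Ito isometry: E[(int f dB)^2] = int f^2 dt
= 8^2 * 4.3300
= 64 * 4.3300 = 277.1200

277.1200


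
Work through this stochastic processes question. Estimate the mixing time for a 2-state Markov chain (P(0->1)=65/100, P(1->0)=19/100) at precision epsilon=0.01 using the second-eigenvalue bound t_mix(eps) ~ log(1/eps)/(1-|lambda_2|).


lambda_2 = |1 - p01 - p10| = |1 - 0.6500 - 0.1900| = 0.1600
t_mix ~ log(1/eps)/(1 - |lambda_2|)
= log(100)/(1 - 0.1600) = 4.6052/0.8400
= 5.4823

5.4823


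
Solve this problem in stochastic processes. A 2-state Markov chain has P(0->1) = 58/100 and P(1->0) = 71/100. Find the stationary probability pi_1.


Stationary distribution: pi_0 = p10/(p01+p10), pi_1 = p01/(p01+p10)
p01 = 0.5800, p10 = 0.7100
pi_1 = 0.4496

0.4496


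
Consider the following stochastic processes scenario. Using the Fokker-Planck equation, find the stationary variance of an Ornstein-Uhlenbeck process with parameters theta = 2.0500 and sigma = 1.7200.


Stationary variance = sigma^2 / (2*theta)
= 1.7200^2 / (2*2.0500)
= 2.9584 / 4.1000
= 0.7216

0.7216


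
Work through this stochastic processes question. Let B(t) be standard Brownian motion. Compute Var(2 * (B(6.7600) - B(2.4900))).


Var(alpha*(B(t)-B(s))) = alpha^2 * (t-s)
= 2^2 * (6.7600 - 2.4900)
= 4 * 4.2700
= 17.0800

17.0800


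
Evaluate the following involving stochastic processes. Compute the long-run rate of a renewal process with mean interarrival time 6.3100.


Long-run renewal rate = 1/E(X)
= 1/6.3100
= 0.1585

0.1585


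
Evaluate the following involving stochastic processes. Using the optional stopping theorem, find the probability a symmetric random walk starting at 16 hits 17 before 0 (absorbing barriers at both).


By optional stopping theorem: E(M at tau) = M(0) = 16
P(hit 17)*17 + P(hit 0)*0 = 16
P(hit 17) = (16 - 0)/(17 - 0) = 16/17 = 0.9412

0.9412


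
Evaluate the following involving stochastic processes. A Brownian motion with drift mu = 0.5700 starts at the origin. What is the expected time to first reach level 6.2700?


Expected first passage time = a/mu
= 6.2700/0.5700
= 11.0000

11.0000


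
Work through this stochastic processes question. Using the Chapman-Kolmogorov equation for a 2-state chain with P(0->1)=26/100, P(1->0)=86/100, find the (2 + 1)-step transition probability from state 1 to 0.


P^3 = P^2 * P^1
Computing via matrix multiplication of the transition matrix.
Entry (1,0) of P^3 = 0.7692

0.7692


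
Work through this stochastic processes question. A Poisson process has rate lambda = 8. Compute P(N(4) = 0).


P(N(t)=k) = (lambda*t)^k * exp(-lambda*t) / k!
lambda*t = 32
= 32^0 * exp(-32) / 0!
= 1 * 1.2664e-14 / 1
= 1.2664e-14

1.2664e-14


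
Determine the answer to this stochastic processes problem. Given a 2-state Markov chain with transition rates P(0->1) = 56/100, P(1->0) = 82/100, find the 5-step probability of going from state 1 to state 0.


Computing P^5 by matrix multiplication.
P = [[0.4400, 0.5600], [0.8200, 0.1800]]
After raising P to the power 5:
P^5(1,0) = 0.5989

0.5989


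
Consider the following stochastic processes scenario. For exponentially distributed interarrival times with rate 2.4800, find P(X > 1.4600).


P(X > t) = exp(-lambda * t)
= exp(-2.4800 * 1.4600)
= exp(-3.6208) = 0.0268

0.0268


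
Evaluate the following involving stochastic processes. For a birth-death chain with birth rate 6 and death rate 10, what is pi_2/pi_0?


For birth-death process, pi_n/pi_0 = (lambda/mu)^n
= (6/10)^2
= 0.3600

0.3600


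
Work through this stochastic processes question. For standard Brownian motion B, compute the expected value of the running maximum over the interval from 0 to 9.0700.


E(max B(s)) = sqrt(2t/pi)
= sqrt(2*9.0700/pi)
= sqrt(5.7741)
= 2.4029

2.4029


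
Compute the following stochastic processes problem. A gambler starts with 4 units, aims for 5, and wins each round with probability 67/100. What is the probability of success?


Gambler's ruin formula:
r = q/p = 0.3300/0.6700 = 0.4925
P(win) = (1 - r^i)/(1 - r^N)
= (1 - 0.4925^4)/(1 - 0.4925^5)
= 0.9692

0.9692


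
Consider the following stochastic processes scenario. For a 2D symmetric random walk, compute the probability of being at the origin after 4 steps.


P = C(4,2)^2 / 4^4
= 6^2 / 256
= 36 / 256
= 0.1406

0.1406


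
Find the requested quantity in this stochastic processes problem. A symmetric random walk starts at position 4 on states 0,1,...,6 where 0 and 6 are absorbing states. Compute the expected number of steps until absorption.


For symmetric RW on 0,...,N with absorbing barriers, E(i) = i*(N-i)
E(4) = 4 * 2 = 8

8


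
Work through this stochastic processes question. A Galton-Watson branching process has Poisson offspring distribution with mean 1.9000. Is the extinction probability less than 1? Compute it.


Since mu = 1.9000 > 1, extinction prob q < 1.
Solve s = exp(mu*(s-1)) iteratively.
q = 0.2328

0.2328


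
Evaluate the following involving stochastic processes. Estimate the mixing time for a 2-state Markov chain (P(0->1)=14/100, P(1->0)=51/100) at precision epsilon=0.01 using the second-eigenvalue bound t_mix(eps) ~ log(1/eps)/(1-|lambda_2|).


lambda_2 = |1 - p01 - p10| = |1 - 0.1400 - 0.5100| = 0.3500
t_mix ~ log(1/eps)/(1 - |lambda_2|)
= log(100)/(1 - 0.3500) = 4.6052/0.6500
= 7.0849

7.0849


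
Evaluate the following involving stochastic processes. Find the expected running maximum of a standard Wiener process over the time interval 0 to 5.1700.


E(max B(s)) = sqrt(2t/pi)
= sqrt(2*5.1700/pi)
= sqrt(3.2913)
= 1.8142

1.8142


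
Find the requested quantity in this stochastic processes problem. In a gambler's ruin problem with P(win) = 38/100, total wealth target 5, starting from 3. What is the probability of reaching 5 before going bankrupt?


Gambler's ruin formula:
r = q/p = 0.6200/0.3800 = 1.6316
P(win) = (1 - r^i)/(1 - r^N)
= (1 - 1.6316^3)/(1 - 1.6316^5)
= 0.3165

0.3165


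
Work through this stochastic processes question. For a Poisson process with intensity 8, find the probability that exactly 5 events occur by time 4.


P(N(t)=k) = (lambda*t)^k * exp(-lambda*t) / k!
lambda*t = 32
= 32^5 * exp(-32) / 5!
= 33554432 * 1.2664e-14 / 120
= 3.5412e-09

3.5412e-09


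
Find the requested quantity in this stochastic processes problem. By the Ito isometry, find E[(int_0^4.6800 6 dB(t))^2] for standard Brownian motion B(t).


By Ito isometry: E[(int f dB)^2] = int f^2 dt
= 6^2 * 4.6800
= 36 * 4.6800 = 168.4800

168.4800


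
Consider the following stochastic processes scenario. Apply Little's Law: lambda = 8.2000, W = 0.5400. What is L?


Little's Law: L = lambda * W
= 8.2000 * 0.5400
= 4.4280

4.4280


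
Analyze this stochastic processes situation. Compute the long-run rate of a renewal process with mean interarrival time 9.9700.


Long-run renewal rate = 1/E(X)
= 1/9.9700
= 0.1003

0.1003


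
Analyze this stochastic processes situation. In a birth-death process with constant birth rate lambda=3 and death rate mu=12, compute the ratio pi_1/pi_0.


For birth-death process, pi_n/pi_0 = (lambda/mu)^n
= (3/12)^1
= 0.2500

0.2500
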